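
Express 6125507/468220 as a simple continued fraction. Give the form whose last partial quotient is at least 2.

[13; 12, 8, 1, 2, 17, 7, 12]

6125507 = 13*468220 + 38647
468220 = 12*38647 + 4456
38647 = 8*4456 + 2999
4456 = 1*2999 + 1457
2999 = 2*1457 + 85
1457 = 17*85 + 12
85 = 7*12 + 1
12 = 12*1 + 0  (stop)
So 6125507/468220 = [13; 12, 8, 1, 2, 17, 7, 12].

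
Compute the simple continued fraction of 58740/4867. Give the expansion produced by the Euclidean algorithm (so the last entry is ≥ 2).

[12; 14, 2, 16, 3, 3]

58740 = 12*4867 + 336
4867 = 14*336 + 163
336 = 2*163 + 10
163 = 16*10 + 3
10 = 3*3 + 1
3 = 3*1 + 0  (stop)
So 58740/4867 = [12; 14, 2, 16, 3, 3].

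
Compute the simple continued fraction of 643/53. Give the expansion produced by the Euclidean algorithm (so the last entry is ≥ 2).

[12; 7, 1, 1, 3]

643 = 12×53 + 7
53 = 7×7 + 4
7 = 1×4 + 3
4 = 1×3 + 1
3 = 3×1 + 0  (stop)
So 643/53 = [12; 7, 1, 1, 3].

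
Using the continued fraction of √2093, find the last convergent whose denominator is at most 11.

√2093 = [45; 1, 2, 1, 90, …] (period length 4).
Convergents:
  p_0/q_0 = 45/1
  p_1/q_1 = 46/1
  p_2/q_2 = 137/3
  p_3/q_3 = 183/4
  p_4/q_4 = 16607/363
q_3 = 4 ≤ 11 < 363 = q_4, so the answer is 183/4.

183/4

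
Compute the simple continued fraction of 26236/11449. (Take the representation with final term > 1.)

26236 = 2*11449 + 3338
11449 = 3*3338 + 1435
3338 = 2*1435 + 468
1435 = 3*468 + 31
468 = 15*31 + 3
31 = 10*3 + 1
3 = 3*1 + 0  (stop)
So 26236/11449 = [2; 3, 2, 3, 15, 10, 3].

[2; 3, 2, 3, 15, 10, 3]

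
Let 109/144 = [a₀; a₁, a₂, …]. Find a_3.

8

109 = 0·144 + 109   →  a_0 = 0
144 = 1·109 + 35   →  a_1 = 1
109 = 3·35 + 4   →  a_2 = 3
35 = 8·4 + 3   →  a_3 = 8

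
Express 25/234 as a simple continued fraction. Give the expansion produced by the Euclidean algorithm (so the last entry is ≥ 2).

[0; 9, 2, 1, 3, 2]

25 = 0·234 + 25
234 = 9·25 + 9
25 = 2·9 + 7
9 = 1·7 + 2
7 = 3·2 + 1
2 = 2·1 + 0  (stop)
So 25/234 = [0; 9, 2, 1, 3, 2].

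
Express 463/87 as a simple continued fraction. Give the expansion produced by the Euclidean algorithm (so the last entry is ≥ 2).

463 = 5×87 + 28
87 = 3×28 + 3
28 = 9×3 + 1
3 = 3×1 + 0  (stop)
So 463/87 = [5; 3, 9, 3].

[5; 3, 9, 3]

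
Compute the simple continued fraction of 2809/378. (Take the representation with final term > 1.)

[7; 2, 3, 7, 2, 3]

2809 = 7×378 + 163
378 = 2×163 + 52
163 = 3×52 + 7
52 = 7×7 + 3
7 = 2×3 + 1
3 = 3×1 + 0  (stop)
So 2809/378 = [7; 2, 3, 7, 2, 3].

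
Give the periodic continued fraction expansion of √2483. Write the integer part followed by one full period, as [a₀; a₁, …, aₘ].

[49; 1, 4, 1, 6, 1, 4, 1, 98]

a₀ = ⌊√2483⌋ = 49.
With m₀=0, d₀=1 and mₖ₊₁ = dₖaₖ − mₖ, dₖ₊₁ = (n − mₖ₊₁²)/dₖ, aₖ₊₁ = ⌊(a₀+mₖ₊₁)/dₖ₊₁⌋:
  k=1: m=49, d=82, a=1
  k=2: m=33, d=17, a=4
  k=3: m=35, d=74, a=1
  k=4: m=39, d=13, a=6
  k=5: m=39, d=74, a=1
  k=6: m=35, d=17, a=4
  k=7: m=33, d=82, a=1
  k=8: m=49, d=1, a=98
d=1 and a=2a₀=98 at k=8, so the next step gives (m, d) = (49, 82) again — its k=1 value — and the period has length 8.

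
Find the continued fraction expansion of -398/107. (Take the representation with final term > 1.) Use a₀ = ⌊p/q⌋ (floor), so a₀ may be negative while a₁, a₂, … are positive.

-398 = -4·107 + 30
107 = 3·30 + 17
30 = 1·17 + 13
17 = 1·13 + 4
13 = 3·4 + 1
4 = 4·1 + 0  (stop)
So -398/107 = [-4; 3, 1, 1, 3, 4].

[-4; 3, 1, 1, 3, 4]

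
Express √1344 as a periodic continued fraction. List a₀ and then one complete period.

a₀ = ⌊√1344⌋ = 36.

[36; 1, 1, 1, 17, 1, 1, 1, 72]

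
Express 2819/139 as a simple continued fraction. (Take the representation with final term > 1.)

2819 = 20×139 + 39
139 = 3×39 + 22
39 = 1×22 + 17
22 = 1×17 + 5
17 = 3×5 + 2
5 = 2×2 + 1
2 = 2×1 + 0  (stop)
So 2819/139 = [20; 3, 1, 1, 3, 2, 2].

[20; 3, 1, 1, 3, 2, 2]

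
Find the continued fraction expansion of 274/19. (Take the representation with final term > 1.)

[14; 2, 2, 1, 2]

274 = 14*19 + 8
19 = 2*8 + 3
8 = 2*3 + 2
3 = 1*2 + 1
2 = 2*1 + 0  (stop)
So 274/19 = [14; 2, 2, 1, 2].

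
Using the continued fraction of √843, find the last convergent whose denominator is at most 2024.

√843 = [29; 29, 58, …] (period length 2).
Convergents:
  p_0/q_0 = 29/1
  p_1/q_1 = 842/29
  p_2/q_2 = 48865/1683
  p_3/q_3 = 1417927/48836
q_2 = 1683 ≤ 2024 < 48836 = q_3, so the answer is 48865/1683.

48865/1683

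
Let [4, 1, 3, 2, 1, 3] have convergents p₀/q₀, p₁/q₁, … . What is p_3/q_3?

Using pₖ = aₖpₖ₋₁ + pₖ₋₂, qₖ = aₖqₖ₋₁ + qₖ₋₂ (with p₋₁=1, p₋₂=0, q₋₁=0, q₋₂=1):
  k=0: a=4, p=4, q=1
  k=1: a=1, p=5, q=1
  k=2: a=3, p=19, q=4
  k=3: a=2, p=43, q=9

43/9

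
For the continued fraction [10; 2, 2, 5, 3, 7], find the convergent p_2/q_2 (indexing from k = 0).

52/5

Using pₖ = aₖpₖ₋₁ + pₖ₋₂, qₖ = aₖqₖ₋₁ + qₖ₋₂ (with p₋₁=1, p₋₂=0, q₋₁=0, q₋₂=1):
  k=0: a=10, p=10, q=1
  k=1: a=2, p=21, q=2
  k=2: a=2, p=52, q=5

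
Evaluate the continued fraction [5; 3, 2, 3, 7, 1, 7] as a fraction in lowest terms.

Using pₖ = aₖpₖ₋₁ + pₖ₋₂ and qₖ = aₖqₖ₋₁ + qₖ₋₂:
  k=0: a=5, p=5, q=1
  k=1: a=3, p=16, q=3
  k=2: a=2, p=37, q=7
  k=3: a=3, p=127, q=24
  k=4: a=7, p=926, q=175
  k=5: a=1, p=1053, q=199
  k=6: a=7, p=8297, q=1568

8297/1568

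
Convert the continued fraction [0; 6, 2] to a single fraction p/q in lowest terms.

Using pₖ = aₖpₖ₋₁ + pₖ₋₂ and qₖ = aₖqₖ₋₁ + qₖ₋₂:
  k=0: a=0, p=0, q=1
  k=1: a=6, p=1, q=6
  k=2: a=2, p=2, q=13

2/13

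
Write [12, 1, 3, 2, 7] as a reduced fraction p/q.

856/67

Fold from the inside: start with 7/1.
  2 + 1/7 = 15/7
  3 + 7/15 = 52/15
  1 + 15/52 = 67/52
  12 + 52/67 = 856/67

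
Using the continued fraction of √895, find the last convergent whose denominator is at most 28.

359/12

√895 = [29; 1, 10, 1, 58, …] (period length 4).
Convergents:
  p_0/q_0 = 29/1
  p_1/q_1 = 30/1
  p_2/q_2 = 329/11
  p_3/q_3 = 359/12
  p_4/q_4 = 21151/707
q_3 = 12 ≤ 28 < 707 = q_4, so the answer is 359/12.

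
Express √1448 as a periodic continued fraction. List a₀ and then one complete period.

[38; 19, 76]

a₀ = ⌊√1448⌋ = 38.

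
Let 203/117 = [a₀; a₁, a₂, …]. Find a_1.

203 = 1·117 + 86   →  a_0 = 1
117 = 1·86 + 31   →  a_1 = 1

1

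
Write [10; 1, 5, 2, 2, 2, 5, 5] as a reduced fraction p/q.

Fold from the inside: start with 5/1.
  5 + 1/5 = 26/5
  2 + 5/26 = 57/26
  2 + 26/57 = 140/57
  2 + 57/140 = 337/140
  5 + 140/337 = 1825/337
  1 + 337/1825 = 2162/1825
  10 + 1825/2162 = 23445/2162

23445/2162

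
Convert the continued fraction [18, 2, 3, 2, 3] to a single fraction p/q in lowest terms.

1014/55

Using pₖ = aₖpₖ₋₁ + pₖ₋₂ and qₖ = aₖqₖ₋₁ + qₖ₋₂:
  k=0: a=18, p=18, q=1
  k=1: a=2, p=37, q=2
  k=2: a=3, p=129, q=7
  k=3: a=2, p=295, q=16
  k=4: a=3, p=1014, q=55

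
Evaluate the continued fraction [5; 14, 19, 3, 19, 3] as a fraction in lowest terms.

243776/48071

Fold from the inside: start with 3/1.
  19 + 1/3 = 58/3
  3 + 3/58 = 177/58
  19 + 58/177 = 3421/177
  14 + 177/3421 = 48071/3421
  5 + 3421/48071 = 243776/48071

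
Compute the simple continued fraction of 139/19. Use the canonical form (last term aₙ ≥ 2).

[7; 3, 6]

139 = 7*19 + 6
19 = 3*6 + 1
6 = 6*1 + 0  (stop)
So 139/19 = [7; 3, 6].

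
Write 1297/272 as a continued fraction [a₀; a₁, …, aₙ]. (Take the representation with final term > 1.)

1297 = 4×272 + 209
272 = 1×209 + 63
209 = 3×63 + 20
63 = 3×20 + 3
20 = 6×3 + 2
3 = 1×2 + 1
2 = 2×1 + 0  (stop)
So 1297/272 = [4; 1, 3, 3, 6, 1, 2].

[4; 1, 3, 3, 6, 1, 2]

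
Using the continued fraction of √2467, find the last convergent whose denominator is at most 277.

√2467 = [49; 1, 2, 49, 2, 1, 98, …] (period length 6).
Convergents:
  p_0/q_0 = 49/1
  p_1/q_1 = 50/1
  p_2/q_2 = 149/3
  p_3/q_3 = 7351/148
  p_4/q_4 = 14851/299
q_3 = 148 ≤ 277 < 299 = q_4, so the answer is 7351/148.

7351/148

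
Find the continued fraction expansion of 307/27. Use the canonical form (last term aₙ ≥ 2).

[11; 2, 1, 2, 3]

307 = 11·27 + 10
27 = 2·10 + 7
10 = 1·7 + 3
7 = 2·3 + 1
3 = 3·1 + 0  (stop)
So 307/27 = [11; 2, 1, 2, 3].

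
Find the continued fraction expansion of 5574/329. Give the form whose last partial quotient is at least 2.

[16; 1, 16, 3, 6]

5574 = 16·329 + 310
329 = 1·310 + 19
310 = 16·19 + 6
19 = 3·6 + 1
6 = 6·1 + 0  (stop)
So 5574/329 = [16; 1, 16, 3, 6].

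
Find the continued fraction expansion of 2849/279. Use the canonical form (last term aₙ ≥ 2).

[10; 4, 1, 2, 1, 2, 5]

2849 = 10×279 + 59
279 = 4×59 + 43
59 = 1×43 + 16
43 = 2×16 + 11
16 = 1×11 + 5
11 = 2×5 + 1
5 = 5×1 + 0  (stop)
So 2849/279 = [10; 4, 1, 2, 1, 2, 5].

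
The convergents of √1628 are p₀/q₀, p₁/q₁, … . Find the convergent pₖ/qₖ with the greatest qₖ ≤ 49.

√1628 = [40; 2, 1, 6, 1, 2, 80, …] (period length 6).
Convergents:
  p_0/q_0 = 40/1
  p_1/q_1 = 81/2
  p_2/q_2 = 121/3
  p_3/q_3 = 807/20
  p_4/q_4 = 928/23
  p_5/q_5 = 2663/66
q_4 = 23 ≤ 49 < 66 = q_5, so the answer is 928/23.

928/23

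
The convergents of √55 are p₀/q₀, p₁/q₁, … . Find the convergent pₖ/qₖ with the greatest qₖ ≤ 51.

89/12

√55 = [7; 2, 2, 2, 14, …] (period length 4).
Convergents:
  p_0/q_0 = 7/1
  p_1/q_1 = 15/2
  p_2/q_2 = 37/5
  p_3/q_3 = 89/12
  p_4/q_4 = 1283/173
q_3 = 12 ≤ 51 < 173 = q_4, so the answer is 89/12.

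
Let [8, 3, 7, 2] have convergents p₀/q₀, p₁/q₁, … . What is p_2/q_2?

183/22

Using pₖ = aₖpₖ₋₁ + pₖ₋₂, qₖ = aₖqₖ₋₁ + qₖ₋₂ (with p₋₁=1, p₋₂=0, q₋₁=0, q₋₂=1):
  k=0: a=8, p=8, q=1
  k=1: a=3, p=25, q=3
  k=2: a=7, p=183, q=22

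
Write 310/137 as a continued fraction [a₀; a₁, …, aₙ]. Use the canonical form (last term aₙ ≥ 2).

310 = 2·137 + 36
137 = 3·36 + 29
36 = 1·29 + 7
29 = 4·7 + 1
7 = 7·1 + 0  (stop)
So 310/137 = [2; 3, 1, 4, 7].

[2; 3, 1, 4, 7]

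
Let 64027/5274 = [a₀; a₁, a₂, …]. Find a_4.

6

64027 = 12·5274 + 739   →  a_0 = 12
5274 = 7·739 + 101   →  a_1 = 7
739 = 7·101 + 32   →  a_2 = 7
101 = 3·32 + 5   →  a_3 = 3
32 = 6·5 + 2   →  a_4 = 6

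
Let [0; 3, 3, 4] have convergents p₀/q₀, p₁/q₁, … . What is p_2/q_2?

Using pₖ = aₖpₖ₋₁ + pₖ₋₂, qₖ = aₖqₖ₋₁ + qₖ₋₂ (with p₋₁=1, p₋₂=0, q₋₁=0, q₋₂=1):
  k=0: a=0, p=0, q=1
  k=1: a=3, p=1, q=3
  k=2: a=3, p=3, q=10

3/10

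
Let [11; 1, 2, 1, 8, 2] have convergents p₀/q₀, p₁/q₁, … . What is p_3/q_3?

Using pₖ = aₖpₖ₋₁ + pₖ₋₂, qₖ = aₖqₖ₋₁ + qₖ₋₂ (with p₋₁=1, p₋₂=0, q₋₁=0, q₋₂=1):
  k=0: a=11, p=11, q=1
  k=1: a=1, p=12, q=1
  k=2: a=2, p=35, q=3
  k=3: a=1, p=47, q=4

47/4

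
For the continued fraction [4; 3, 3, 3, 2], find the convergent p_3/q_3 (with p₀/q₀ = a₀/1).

142/33

Using pₖ = aₖpₖ₋₁ + pₖ₋₂, qₖ = aₖqₖ₋₁ + qₖ₋₂ (with p₋₁=1, p₋₂=0, q₋₁=0, q₋₂=1):
  k=0: a=4, p=4, q=1
  k=1: a=3, p=13, q=3
  k=2: a=3, p=43, q=10
  k=3: a=3, p=142, q=33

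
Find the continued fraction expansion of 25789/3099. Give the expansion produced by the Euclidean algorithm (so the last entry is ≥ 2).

25789 = 8*3099 + 997
3099 = 3*997 + 108
997 = 9*108 + 25
108 = 4*25 + 8
25 = 3*8 + 1
8 = 8*1 + 0  (stop)
So 25789/3099 = [8; 3, 9, 4, 3, 8].

[8; 3, 9, 4, 3, 8]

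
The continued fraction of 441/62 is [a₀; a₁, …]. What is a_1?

441 = 7·62 + 7   →  a_0 = 7
62 = 8·7 + 6   →  a_1 = 8

8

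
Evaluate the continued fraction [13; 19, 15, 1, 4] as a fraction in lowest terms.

19657/1506

Using pₖ = aₖpₖ₋₁ + pₖ₋₂ and qₖ = aₖqₖ₋₁ + qₖ₋₂:
  k=0: a=13, p=13, q=1
  k=1: a=19, p=248, q=19
  k=2: a=15, p=3733, q=286
  k=3: a=1, p=3981, q=305
  k=4: a=4, p=19657, q=1506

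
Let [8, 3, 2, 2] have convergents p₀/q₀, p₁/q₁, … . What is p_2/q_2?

58/7

Using pₖ = aₖpₖ₋₁ + pₖ₋₂, qₖ = aₖqₖ₋₁ + qₖ₋₂ (with p₋₁=1, p₋₂=0, q₋₁=0, q₋₂=1):
  k=0: a=8, p=8, q=1
  k=1: a=3, p=25, q=3
  k=2: a=2, p=58, q=7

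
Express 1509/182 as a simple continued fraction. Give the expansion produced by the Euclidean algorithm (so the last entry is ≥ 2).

1509 = 8·182 + 53
182 = 3·53 + 23
53 = 2·23 + 7
23 = 3·7 + 2
7 = 3·2 + 1
2 = 2·1 + 0  (stop)
So 1509/182 = [8; 3, 2, 3, 3, 2].

[8; 3, 2, 3, 3, 2]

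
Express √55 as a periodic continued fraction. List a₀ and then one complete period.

a₀ = ⌊√55⌋ = 7.
With m₀=0, d₀=1 and mₖ₊₁ = dₖaₖ − mₖ, dₖ₊₁ = (n − mₖ₊₁²)/dₖ, aₖ₊₁ = ⌊(a₀+mₖ₊₁)/dₖ₊₁⌋:
  k=1: m=7, d=6, a=2
  k=2: m=5, d=5, a=2
  k=3: m=5, d=6, a=2
  k=4: m=7, d=1, a=14
d=1 and a=2a₀=14 at k=4, so the next step gives (m, d) = (7, 6) again — its k=1 value — and the period has length 4.

[7; 2, 2, 2, 14]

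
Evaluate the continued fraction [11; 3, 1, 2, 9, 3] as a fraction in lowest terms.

3607/320

Fold from the inside: start with 3/1.
  9 + 1/3 = 28/3
  2 + 3/28 = 59/28
  1 + 28/59 = 87/59
  3 + 59/87 = 320/87
  11 + 87/320 = 3607/320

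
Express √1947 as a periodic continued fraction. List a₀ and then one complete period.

[44; 8, 88]

a₀ = ⌊√1947⌋ = 44.
With m₀=0, d₀=1 and mₖ₊₁ = dₖaₖ − mₖ, dₖ₊₁ = (n − mₖ₊₁²)/dₖ, aₖ₊₁ = ⌊(a₀+mₖ₊₁)/dₖ₊₁⌋:
  k=1: m=44, d=11, a=8
  k=2: m=44, d=1, a=88
d=1 and a=2a₀=88 at k=2, so the next step gives (m, d) = (44, 11) again — its k=1 value — and the period has length 2.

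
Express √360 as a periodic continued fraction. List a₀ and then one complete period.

[18; 1, 36]

a₀ = ⌊√360⌋ = 18.
With m₀=0, d₀=1 and mₖ₊₁ = dₖaₖ − mₖ, dₖ₊₁ = (n − mₖ₊₁²)/dₖ, aₖ₊₁ = ⌊(a₀+mₖ₊₁)/dₖ₊₁⌋:
  k=1: m=18, d=36, a=1
  k=2: m=18, d=1, a=36
d=1 and a=2a₀=36 at k=2, so the next step gives (m, d) = (18, 36) again — its k=1 value — and the period has length 2.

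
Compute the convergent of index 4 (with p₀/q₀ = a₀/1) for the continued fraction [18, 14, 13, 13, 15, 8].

651967/36078

Using pₖ = aₖpₖ₋₁ + pₖ₋₂, qₖ = aₖqₖ₋₁ + qₖ₋₂ (with p₋₁=1, p₋₂=0, q₋₁=0, q₋₂=1):
  k=0: a=18, p=18, q=1
  k=1: a=14, p=253, q=14
  k=2: a=13, p=3307, q=183
  k=3: a=13, p=43244, q=2393
  k=4: a=15, p=651967, q=36078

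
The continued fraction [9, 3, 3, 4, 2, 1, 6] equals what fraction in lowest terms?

Fold from the inside: start with 6/1.
  1 + 1/6 = 7/6
  2 + 6/7 = 20/7
  4 + 7/20 = 87/20
  3 + 20/87 = 281/87
  3 + 87/281 = 930/281
  9 + 281/930 = 8651/930

8651/930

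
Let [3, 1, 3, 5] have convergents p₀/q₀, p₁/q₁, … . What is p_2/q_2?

15/4

Using pₖ = aₖpₖ₋₁ + pₖ₋₂, qₖ = aₖqₖ₋₁ + qₖ₋₂ (with p₋₁=1, p₋₂=0, q₋₁=0, q₋₂=1):
  k=0: a=3, p=3, q=1
  k=1: a=1, p=4, q=1
  k=2: a=3, p=15, q=4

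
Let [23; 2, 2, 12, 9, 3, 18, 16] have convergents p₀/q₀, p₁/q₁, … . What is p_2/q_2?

117/5

Using pₖ = aₖpₖ₋₁ + pₖ₋₂, qₖ = aₖqₖ₋₁ + qₖ₋₂ (with p₋₁=1, p₋₂=0, q₋₁=0, q₋₂=1):
  k=0: a=23, p=23, q=1
  k=1: a=2, p=47, q=2
  k=2: a=2, p=117, q=5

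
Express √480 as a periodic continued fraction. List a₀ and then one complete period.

[21; 1, 9, 1, 42]

a₀ = ⌊√480⌋ = 21.
With m₀=0, d₀=1 and mₖ₊₁ = dₖaₖ − mₖ, dₖ₊₁ = (n − mₖ₊₁²)/dₖ, aₖ₊₁ = ⌊(a₀+mₖ₊₁)/dₖ₊₁⌋:
  k=1: m=21, d=39, a=1
  k=2: m=18, d=4, a=9
  k=3: m=18, d=39, a=1
  k=4: m=21, d=1, a=42
d=1 and a=2a₀=42 at k=4, so the next step gives (m, d) = (21, 39) again — its k=1 value — and the period has length 4.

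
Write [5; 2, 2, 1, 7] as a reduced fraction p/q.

Fold from the inside: start with 7/1.
  1 + 1/7 = 8/7
  2 + 7/8 = 23/8
  2 + 8/23 = 54/23
  5 + 23/54 = 293/54

293/54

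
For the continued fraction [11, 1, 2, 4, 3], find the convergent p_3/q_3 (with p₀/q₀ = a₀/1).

152/13

Using pₖ = aₖpₖ₋₁ + pₖ₋₂, qₖ = aₖqₖ₋₁ + qₖ₋₂ (with p₋₁=1, p₋₂=0, q₋₁=0, q₋₂=1):
  k=0: a=11, p=11, q=1
  k=1: a=1, p=12, q=1
  k=2: a=2, p=35, q=3
  k=3: a=4, p=152, q=13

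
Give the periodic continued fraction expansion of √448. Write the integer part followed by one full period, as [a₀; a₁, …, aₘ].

[21; 6, 42]

a₀ = ⌊√448⌋ = 21.
With m₀=0, d₀=1 and mₖ₊₁ = dₖaₖ − mₖ, dₖ₊₁ = (n − mₖ₊₁²)/dₖ, aₖ₊₁ = ⌊(a₀+mₖ₊₁)/dₖ₊₁⌋:
  k=1: m=21, d=7, a=6
  k=2: m=21, d=1, a=42
d=1 and a=2a₀=42 at k=2, so the next step gives (m, d) = (21, 7) again — its k=1 value — and the period has length 2.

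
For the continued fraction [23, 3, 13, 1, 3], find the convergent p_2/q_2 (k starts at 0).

933/40

Using pₖ = aₖpₖ₋₁ + pₖ₋₂, qₖ = aₖqₖ₋₁ + qₖ₋₂ (with p₋₁=1, p₋₂=0, q₋₁=0, q₋₂=1):
  k=0: a=23, p=23, q=1
  k=1: a=3, p=70, q=3
  k=2: a=13, p=933, q=40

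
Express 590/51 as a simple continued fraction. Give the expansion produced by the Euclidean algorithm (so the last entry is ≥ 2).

[11; 1, 1, 3, 7]

590 = 11·51 + 29
51 = 1·29 + 22
29 = 1·22 + 7
22 = 3·7 + 1
7 = 7·1 + 0  (stop)
So 590/51 = [11; 1, 1, 3, 7].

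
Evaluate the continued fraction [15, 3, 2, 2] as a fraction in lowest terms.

Fold from the inside: start with 2/1.
  2 + 1/2 = 5/2
  3 + 2/5 = 17/5
  15 + 5/17 = 260/17

260/17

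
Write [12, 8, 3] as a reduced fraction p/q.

Fold from the inside: start with 3/1.
  8 + 1/3 = 25/3
  12 + 3/25 = 303/25

303/25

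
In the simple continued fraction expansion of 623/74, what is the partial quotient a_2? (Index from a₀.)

2

623 = 8·74 + 31   →  a_0 = 8
74 = 2·31 + 12   →  a_1 = 2
31 = 2·12 + 7   →  a_2 = 2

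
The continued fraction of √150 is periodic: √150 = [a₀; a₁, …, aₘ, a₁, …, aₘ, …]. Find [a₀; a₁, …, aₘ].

a₀ = ⌊√150⌋ = 12.
With m₀=0, d₀=1 and mₖ₊₁ = dₖaₖ − mₖ, dₖ₊₁ = (n − mₖ₊₁²)/dₖ, aₖ₊₁ = ⌊(a₀+mₖ₊₁)/dₖ₊₁⌋:
  k=1: m=12, d=6, a=4
  k=2: m=12, d=1, a=24
d=1 and a=2a₀=24 at k=2, so the next step gives (m, d) = (12, 6) again — its k=1 value — and the period has length 2.

[12; 4, 24]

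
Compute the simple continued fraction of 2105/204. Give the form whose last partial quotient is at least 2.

2105 = 10·204 + 65
204 = 3·65 + 9
65 = 7·9 + 2
9 = 4·2 + 1
2 = 2·1 + 0  (stop)
So 2105/204 = [10; 3, 7, 4, 2].

[10; 3, 7, 4, 2]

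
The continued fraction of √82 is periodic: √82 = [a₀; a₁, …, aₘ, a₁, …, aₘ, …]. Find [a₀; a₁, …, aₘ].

[9; 18]

a₀ = ⌊√82⌋ = 9.
With m₀=0, d₀=1 and mₖ₊₁ = dₖaₖ − mₖ, dₖ₊₁ = (n − mₖ₊₁²)/dₖ, aₖ₊₁ = ⌊(a₀+mₖ₊₁)/dₖ₊₁⌋:
  k=1: m=9, d=1, a=18
d=1 and a=2a₀=18 at k=1, so the next step gives (m, d) = (9, 1) again — its k=1 value — and the period has length 1.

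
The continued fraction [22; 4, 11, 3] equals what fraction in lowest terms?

3092/139

Fold from the inside: start with 3/1.
  11 + 1/3 = 34/3
  4 + 3/34 = 139/34
  22 + 34/139 = 3092/139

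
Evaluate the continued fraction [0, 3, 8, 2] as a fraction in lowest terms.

17/53

Using pₖ = aₖpₖ₋₁ + pₖ₋₂ and qₖ = aₖqₖ₋₁ + qₖ₋₂:
  k=0: a=0, p=0, q=1
  k=1: a=3, p=1, q=3
  k=2: a=8, p=8, q=25
  k=3: a=2, p=17, q=53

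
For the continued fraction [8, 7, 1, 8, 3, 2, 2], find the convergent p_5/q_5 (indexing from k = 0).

Using pₖ = aₖpₖ₋₁ + pₖ₋₂, qₖ = aₖqₖ₋₁ + qₖ₋₂ (with p₋₁=1, p₋₂=0, q₋₁=0, q₋₂=1):
  k=0: a=8, p=8, q=1
  k=1: a=7, p=57, q=7
  k=2: a=1, p=65, q=8
  k=3: a=8, p=577, q=71
  k=4: a=3, p=1796, q=221
  k=5: a=2, p=4169, q=513

4169/513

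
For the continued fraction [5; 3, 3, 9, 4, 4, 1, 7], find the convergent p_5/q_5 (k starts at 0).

Using pₖ = aₖpₖ₋₁ + pₖ₋₂, qₖ = aₖqₖ₋₁ + qₖ₋₂ (with p₋₁=1, p₋₂=0, q₋₁=0, q₋₂=1):
  k=0: a=5, p=5, q=1
  k=1: a=3, p=16, q=3
  k=2: a=3, p=53, q=10
  k=3: a=9, p=493, q=93
  k=4: a=4, p=2025, q=382
  k=5: a=4, p=8593, q=1621

8593/1621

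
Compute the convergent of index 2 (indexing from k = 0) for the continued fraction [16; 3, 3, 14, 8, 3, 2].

Using pₖ = aₖpₖ₋₁ + pₖ₋₂, qₖ = aₖqₖ₋₁ + qₖ₋₂ (with p₋₁=1, p₋₂=0, q₋₁=0, q₋₂=1):
  k=0: a=16, p=16, q=1
  k=1: a=3, p=49, q=3
  k=2: a=3, p=163, q=10

163/10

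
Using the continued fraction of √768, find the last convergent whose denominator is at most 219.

5404/195

√768 = [27; 1, 2, 2, 13, 2, 2, 1, 54, …] (period length 8).
Convergents:
  p_0/q_0 = 27/1
  p_1/q_1 = 28/1
  p_2/q_2 = 83/3
  p_3/q_3 = 194/7
  p_4/q_4 = 2605/94
  p_5/q_5 = 5404/195
  p_6/q_6 = 13413/484
q_5 = 195 ≤ 219 < 484 = q_6, so the answer is 5404/195.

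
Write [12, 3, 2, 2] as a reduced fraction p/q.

Fold from the inside: start with 2/1.
  2 + 1/2 = 5/2
  3 + 2/5 = 17/5
  12 + 5/17 = 209/17

209/17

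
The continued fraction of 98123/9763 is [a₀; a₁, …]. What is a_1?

98123 = 10·9763 + 493   →  a_0 = 10
9763 = 19·493 + 396   →  a_1 = 19

19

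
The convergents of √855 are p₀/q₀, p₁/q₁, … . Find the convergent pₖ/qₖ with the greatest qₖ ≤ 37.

731/25

√855 = [29; 4, 6, 4, 58, …] (period length 4).
Convergents:
  p_0/q_0 = 29/1
  p_1/q_1 = 117/4
  p_2/q_2 = 731/25
  p_3/q_3 = 3041/104
q_2 = 25 ≤ 37 < 104 = q_3, so the answer is 731/25.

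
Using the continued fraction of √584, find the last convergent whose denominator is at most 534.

√584 = [24; 6, 48, …] (period length 2).
Convergents:
  p_0/q_0 = 24/1
  p_1/q_1 = 145/6
  p_2/q_2 = 6984/289
  p_3/q_3 = 42049/1740
q_2 = 289 ≤ 534 < 1740 = q_3, so the answer is 6984/289.

6984/289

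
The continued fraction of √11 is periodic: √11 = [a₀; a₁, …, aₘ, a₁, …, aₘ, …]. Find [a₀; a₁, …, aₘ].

[3; 3, 6]

a₀ = ⌊√11⌋ = 3.
With m₀=0, d₀=1 and mₖ₊₁ = dₖaₖ − mₖ, dₖ₊₁ = (n − mₖ₊₁²)/dₖ, aₖ₊₁ = ⌊(a₀+mₖ₊₁)/dₖ₊₁⌋:
  k=1: m=3, d=2, a=3
  k=2: m=3, d=1, a=6
d=1 and a=2a₀=6 at k=2, so the next step gives (m, d) = (3, 2) again — its k=1 value — and the period has length 2.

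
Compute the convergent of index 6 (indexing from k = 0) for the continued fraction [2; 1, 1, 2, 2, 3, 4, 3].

Using pₖ = aₖpₖ₋₁ + pₖ₋₂, qₖ = aₖqₖ₋₁ + qₖ₋₂ (with p₋₁=1, p₋₂=0, q₋₁=0, q₋₂=1):
  k=0: a=2, p=2, q=1
  k=1: a=1, p=3, q=1
  k=2: a=1, p=5, q=2
  k=3: a=2, p=13, q=5
  k=4: a=2, p=31, q=12
  k=5: a=3, p=106, q=41
  k=6: a=4, p=455, q=176

455/176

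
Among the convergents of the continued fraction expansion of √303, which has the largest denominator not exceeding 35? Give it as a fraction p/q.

√303 = [17; 2, 2, 5, 2, 2, 34, …] (period length 6).
Convergents:
  p_0/q_0 = 17/1
  p_1/q_1 = 35/2
  p_2/q_2 = 87/5
  p_3/q_3 = 470/27
  p_4/q_4 = 1027/59
q_3 = 27 ≤ 35 < 59 = q_4, so the answer is 470/27.

470/27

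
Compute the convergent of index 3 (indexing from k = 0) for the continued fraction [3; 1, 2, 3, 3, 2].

37/10

Using pₖ = aₖpₖ₋₁ + pₖ₋₂, qₖ = aₖqₖ₋₁ + qₖ₋₂ (with p₋₁=1, p₋₂=0, q₋₁=0, q₋₂=1):
  k=0: a=3, p=3, q=1
  k=1: a=1, p=4, q=1
  k=2: a=2, p=11, q=3
  k=3: a=3, p=37, q=10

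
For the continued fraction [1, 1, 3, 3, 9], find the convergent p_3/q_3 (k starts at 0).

23/13

Using pₖ = aₖpₖ₋₁ + pₖ₋₂, qₖ = aₖqₖ₋₁ + qₖ₋₂ (with p₋₁=1, p₋₂=0, q₋₁=0, q₋₂=1):
  k=0: a=1, p=1, q=1
  k=1: a=1, p=2, q=1
  k=2: a=3, p=7, q=4
  k=3: a=3, p=23, q=13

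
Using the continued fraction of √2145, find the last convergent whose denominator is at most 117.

√2145 = [46; 3, 5, 2, 5, 3, 92, …] (period length 6).
Convergents:
  p_0/q_0 = 46/1
  p_1/q_1 = 139/3
  p_2/q_2 = 741/16
  p_3/q_3 = 1621/35
  p_4/q_4 = 8846/191
q_3 = 35 ≤ 117 < 191 = q_4, so the answer is 1621/35.

1621/35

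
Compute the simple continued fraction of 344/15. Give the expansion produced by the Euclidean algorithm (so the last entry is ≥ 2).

[22; 1, 14]

344 = 22×15 + 14
15 = 1×14 + 1
14 = 14×1 + 0  (stop)
So 344/15 = [22; 1, 14].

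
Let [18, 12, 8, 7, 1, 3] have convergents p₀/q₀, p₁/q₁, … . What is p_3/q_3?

Using pₖ = aₖpₖ₋₁ + pₖ₋₂, qₖ = aₖqₖ₋₁ + qₖ₋₂ (with p₋₁=1, p₋₂=0, q₋₁=0, q₋₂=1):
  k=0: a=18, p=18, q=1
  k=1: a=12, p=217, q=12
  k=2: a=8, p=1754, q=97
  k=3: a=7, p=12495, q=691

12495/691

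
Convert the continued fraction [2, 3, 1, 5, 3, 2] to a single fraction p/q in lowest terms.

382/169

Using pₖ = aₖpₖ₋₁ + pₖ₋₂ and qₖ = aₖqₖ₋₁ + qₖ₋₂:
  k=0: a=2, p=2, q=1
  k=1: a=3, p=7, q=3
  k=2: a=1, p=9, q=4
  k=3: a=5, p=52, q=23
  k=4: a=3, p=165, q=73
  k=5: a=2, p=382, q=169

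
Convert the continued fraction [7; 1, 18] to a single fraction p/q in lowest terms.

151/19

Fold from the inside: start with 18/1.
  1 + 1/18 = 19/18
  7 + 18/19 = 151/19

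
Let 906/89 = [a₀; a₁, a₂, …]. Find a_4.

906 = 10·89 + 16   →  a_0 = 10
89 = 5·16 + 9   →  a_1 = 5
16 = 1·9 + 7   →  a_2 = 1
9 = 1·7 + 2   →  a_3 = 1
7 = 3·2 + 1   →  a_4 = 3

3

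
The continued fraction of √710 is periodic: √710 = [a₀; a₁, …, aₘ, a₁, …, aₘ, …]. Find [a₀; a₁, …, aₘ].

a₀ = ⌊√710⌋ = 26.
With m₀=0, d₀=1 and mₖ₊₁ = dₖaₖ − mₖ, dₖ₊₁ = (n − mₖ₊₁²)/dₖ, aₖ₊₁ = ⌊(a₀+mₖ₊₁)/dₖ₊₁⌋:
  k=1: m=26, d=34, a=1
  k=2: m=8, d=19, a=1
  k=3: m=11, d=31, a=1
  k=4: m=20, d=10, a=4
  k=5: m=20, d=31, a=1
  k=6: m=11, d=19, a=1
  k=7: m=8, d=34, a=1
  k=8: m=26, d=1, a=52
d=1 and a=2a₀=52 at k=8, so the next step gives (m, d) = (26, 34) again — its k=1 value — and the period has length 8.

[26; 1, 1, 1, 4, 1, 1, 1, 52]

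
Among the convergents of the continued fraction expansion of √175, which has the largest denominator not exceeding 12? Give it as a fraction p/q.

119/9

√175 = [13; 4, 2, 1, 2, 4, 26, …] (period length 6).
Convergents:
  p_0/q_0 = 13/1
  p_1/q_1 = 53/4
  p_2/q_2 = 119/9
  p_3/q_3 = 172/13
q_2 = 9 ≤ 12 < 13 = q_3, so the answer is 119/9.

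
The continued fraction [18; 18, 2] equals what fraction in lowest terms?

Fold from the inside: start with 2/1.
  18 + 1/2 = 37/2
  18 + 2/37 = 668/37

668/37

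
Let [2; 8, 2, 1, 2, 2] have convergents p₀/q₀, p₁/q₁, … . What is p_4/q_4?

142/67

Using pₖ = aₖpₖ₋₁ + pₖ₋₂, qₖ = aₖqₖ₋₁ + qₖ₋₂ (with p₋₁=1, p₋₂=0, q₋₁=0, q₋₂=1):
  k=0: a=2, p=2, q=1
  k=1: a=8, p=17, q=8
  k=2: a=2, p=36, q=17
  k=3: a=1, p=53, q=25
  k=4: a=2, p=142, q=67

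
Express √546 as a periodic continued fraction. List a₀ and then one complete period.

a₀ = ⌊√546⌋ = 23.
With m₀=0, d₀=1 and mₖ₊₁ = dₖaₖ − mₖ, dₖ₊₁ = (n − mₖ₊₁²)/dₖ, aₖ₊₁ = ⌊(a₀+mₖ₊₁)/dₖ₊₁⌋:
  k=1: m=23, d=17, a=2
  k=2: m=11, d=25, a=1
  k=3: m=14, d=14, a=2
  k=4: m=14, d=25, a=1
  k=5: m=11, d=17, a=2
  k=6: m=23, d=1, a=46
d=1 and a=2a₀=46 at k=6, so the next step gives (m, d) = (23, 17) again — its k=1 value — and the period has length 6.

[23; 2, 1, 2, 1, 2, 46]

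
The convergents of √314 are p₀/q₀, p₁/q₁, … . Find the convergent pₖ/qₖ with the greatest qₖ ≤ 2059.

15824/893

√314 = [17; 1, 2, 1, 1, 2, 1, 34, …] (period length 7).
Convergents:
  p_0/q_0 = 17/1
  p_1/q_1 = 18/1
  p_2/q_2 = 53/3
  p_3/q_3 = 71/4
  p_4/q_4 = 124/7
  p_5/q_5 = 319/18
  p_6/q_6 = 443/25
  p_7/q_7 = 15381/868
  p_8/q_8 = 15824/893
  p_9/q_9 = 47029/2654
q_8 = 893 ≤ 2059 < 2654 = q_9, so the answer is 15824/893.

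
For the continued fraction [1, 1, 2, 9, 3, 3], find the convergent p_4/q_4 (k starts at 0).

Using pₖ = aₖpₖ₋₁ + pₖ₋₂, qₖ = aₖqₖ₋₁ + qₖ₋₂ (with p₋₁=1, p₋₂=0, q₋₁=0, q₋₂=1):
  k=0: a=1, p=1, q=1
  k=1: a=1, p=2, q=1
  k=2: a=2, p=5, q=3
  k=3: a=9, p=47, q=28
  k=4: a=3, p=146, q=87

146/87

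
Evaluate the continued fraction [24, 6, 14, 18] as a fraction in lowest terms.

37117/1536

Using pₖ = aₖpₖ₋₁ + pₖ₋₂ and qₖ = aₖqₖ₋₁ + qₖ₋₂:
  k=0: a=24, p=24, q=1
  k=1: a=6, p=145, q=6
  k=2: a=14, p=2054, q=85
  k=3: a=18, p=37117, q=1536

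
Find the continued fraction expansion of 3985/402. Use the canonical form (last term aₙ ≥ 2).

[9; 1, 10, 2, 17]

3985 = 9×402 + 367
402 = 1×367 + 35
367 = 10×35 + 17
35 = 2×17 + 1
17 = 17×1 + 0  (stop)
So 3985/402 = [9; 1, 10, 2, 17].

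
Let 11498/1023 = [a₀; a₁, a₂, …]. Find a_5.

3

11498 = 11·1023 + 245   →  a_0 = 11
1023 = 4·245 + 43   →  a_1 = 4
245 = 5·43 + 30   →  a_2 = 5
43 = 1·30 + 13   →  a_3 = 1
30 = 2·13 + 4   →  a_4 = 2
13 = 3·4 + 1   →  a_5 = 3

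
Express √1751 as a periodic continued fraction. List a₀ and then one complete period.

[41; 1, 5, 2, 4, 2, 5, 1, 82]

a₀ = ⌊√1751⌋ = 41.
With m₀=0, d₀=1 and mₖ₊₁ = dₖaₖ − mₖ, dₖ₊₁ = (n − mₖ₊₁²)/dₖ, aₖ₊₁ = ⌊(a₀+mₖ₊₁)/dₖ₊₁⌋:
  k=1: m=41, d=70, a=1
  k=2: m=29, d=13, a=5
  k=3: m=36, d=35, a=2
  k=4: m=34, d=17, a=4
  k=5: m=34, d=35, a=2
  k=6: m=36, d=13, a=5
  k=7: m=29, d=70, a=1
  k=8: m=41, d=1, a=82
d=1 and a=2a₀=82 at k=8, so the next step gives (m, d) = (41, 70) again — its k=1 value — and the period has length 8.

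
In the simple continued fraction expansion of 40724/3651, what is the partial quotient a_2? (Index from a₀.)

40724 = 11·3651 + 563   →  a_0 = 11
3651 = 6·563 + 273   →  a_1 = 6
563 = 2·273 + 17   →  a_2 = 2

2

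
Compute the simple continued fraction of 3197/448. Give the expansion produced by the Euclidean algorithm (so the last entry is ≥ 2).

3197 = 7×448 + 61
448 = 7×61 + 21
61 = 2×21 + 19
21 = 1×19 + 2
19 = 9×2 + 1
2 = 2×1 + 0  (stop)
So 3197/448 = [7; 7, 2, 1, 9, 2].

[7; 7, 2, 1, 9, 2]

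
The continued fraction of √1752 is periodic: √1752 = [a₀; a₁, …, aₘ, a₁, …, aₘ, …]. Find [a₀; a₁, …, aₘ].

[41; 1, 5, 1, 82]

a₀ = ⌊√1752⌋ = 41.
With m₀=0, d₀=1 and mₖ₊₁ = dₖaₖ − mₖ, dₖ₊₁ = (n − mₖ₊₁²)/dₖ, aₖ₊₁ = ⌊(a₀+mₖ₊₁)/dₖ₊₁⌋:
  k=1: m=41, d=71, a=1
  k=2: m=30, d=12, a=5
  k=3: m=30, d=71, a=1
  k=4: m=41, d=1, a=82
d=1 and a=2a₀=82 at k=4, so the next step gives (m, d) = (41, 71) again — its k=1 value — and the period has length 4.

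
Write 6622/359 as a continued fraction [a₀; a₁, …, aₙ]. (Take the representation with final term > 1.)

[18; 2, 4, 9, 1, 3]

6622 = 18*359 + 160
359 = 2*160 + 39
160 = 4*39 + 4
39 = 9*4 + 3
4 = 1*3 + 1
3 = 3*1 + 0  (stop)
So 6622/359 = [18; 2, 4, 9, 1, 3].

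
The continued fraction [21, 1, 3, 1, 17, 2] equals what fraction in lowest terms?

Using pₖ = aₖpₖ₋₁ + pₖ₋₂ and qₖ = aₖqₖ₋₁ + qₖ₋₂:
  k=0: a=21, p=21, q=1
  k=1: a=1, p=22, q=1
  k=2: a=3, p=87, q=4
  k=3: a=1, p=109, q=5
  k=4: a=17, p=1940, q=89
  k=5: a=2, p=3989, q=183

3989/183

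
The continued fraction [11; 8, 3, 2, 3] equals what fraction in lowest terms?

Using pₖ = aₖpₖ₋₁ + pₖ₋₂ and qₖ = aₖqₖ₋₁ + qₖ₋₂:
  k=0: a=11, p=11, q=1
  k=1: a=8, p=89, q=8
  k=2: a=3, p=278, q=25
  k=3: a=2, p=645, q=58
  k=4: a=3, p=2213, q=199

2213/199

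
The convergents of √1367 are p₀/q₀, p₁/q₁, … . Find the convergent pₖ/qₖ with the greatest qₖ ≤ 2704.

99827/2700

√1367 = [36; 1, 35, 1, 72, …] (period length 4).
Convergents:
  p_0/q_0 = 36/1
  p_1/q_1 = 37/1
  p_2/q_2 = 1331/36
  p_3/q_3 = 1368/37
  p_4/q_4 = 99827/2700
  p_5/q_5 = 101195/2737
q_4 = 2700 ≤ 2704 < 2737 = q_5, so the answer is 99827/2700.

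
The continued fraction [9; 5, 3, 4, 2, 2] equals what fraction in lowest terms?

3464/377

Fold from the inside: start with 2/1.
  2 + 1/2 = 5/2
  4 + 2/5 = 22/5
  3 + 5/22 = 71/22
  5 + 22/71 = 377/71
  9 + 71/377 = 3464/377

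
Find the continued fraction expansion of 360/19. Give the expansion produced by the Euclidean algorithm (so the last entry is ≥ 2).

[18; 1, 18]

360 = 18*19 + 18
19 = 1*18 + 1
18 = 18*1 + 0  (stop)
So 360/19 = [18; 1, 18].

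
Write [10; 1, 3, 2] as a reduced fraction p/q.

Using pₖ = aₖpₖ₋₁ + pₖ₋₂ and qₖ = aₖqₖ₋₁ + qₖ₋₂:
  k=0: a=10, p=10, q=1
  k=1: a=1, p=11, q=1
  k=2: a=3, p=43, q=4
  k=3: a=2, p=97, q=9

97/9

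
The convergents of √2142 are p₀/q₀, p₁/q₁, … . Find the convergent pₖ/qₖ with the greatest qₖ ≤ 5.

185/4

√2142 = [46; 3, 1, 1, 4, 1, 1, 3, 92, …] (period length 8).
Convergents:
  p_0/q_0 = 46/1
  p_1/q_1 = 139/3
  p_2/q_2 = 185/4
  p_3/q_3 = 324/7
q_2 = 4 ≤ 5 < 7 = q_3, so the answer is 185/4.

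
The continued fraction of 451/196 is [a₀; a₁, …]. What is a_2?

3

451 = 2·196 + 59   →  a_0 = 2
196 = 3·59 + 19   →  a_1 = 3
59 = 3·19 + 2   →  a_2 = 3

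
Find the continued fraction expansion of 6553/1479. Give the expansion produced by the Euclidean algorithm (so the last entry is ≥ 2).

[4; 2, 3, 9, 3, 7]

6553 = 4×1479 + 637
1479 = 2×637 + 205
637 = 3×205 + 22
205 = 9×22 + 7
22 = 3×7 + 1
7 = 7×1 + 0  (stop)
So 6553/1479 = [4; 2, 3, 9, 3, 7].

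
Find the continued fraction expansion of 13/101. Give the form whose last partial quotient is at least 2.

[0; 7, 1, 3, 3]

13 = 0×101 + 13
101 = 7×13 + 10
13 = 1×10 + 3
10 = 3×3 + 1
3 = 3×1 + 0  (stop)
So 13/101 = [0; 7, 1, 3, 3].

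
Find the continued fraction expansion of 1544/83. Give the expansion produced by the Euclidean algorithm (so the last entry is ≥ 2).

[18; 1, 1, 1, 1, 16]

1544 = 18*83 + 50
83 = 1*50 + 33
50 = 1*33 + 17
33 = 1*17 + 16
17 = 1*16 + 1
16 = 16*1 + 0  (stop)
So 1544/83 = [18; 1, 1, 1, 1, 16].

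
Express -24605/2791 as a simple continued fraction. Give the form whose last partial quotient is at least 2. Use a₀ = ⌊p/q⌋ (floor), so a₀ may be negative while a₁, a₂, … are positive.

[-9; 5, 2, 3, 14, 2, 2]

-24605 = -9·2791 + 514
2791 = 5·514 + 221
514 = 2·221 + 72
221 = 3·72 + 5
72 = 14·5 + 2
5 = 2·2 + 1
2 = 2·1 + 0  (stop)
So -24605/2791 = [-9; 5, 2, 3, 14, 2, 2].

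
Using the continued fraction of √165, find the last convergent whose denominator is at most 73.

√165 = [12; 1, 5, 2, 5, 1, 24, …] (period length 6).
Convergents:
  p_0/q_0 = 12/1
  p_1/q_1 = 13/1
  p_2/q_2 = 77/6
  p_3/q_3 = 167/13
  p_4/q_4 = 912/71
  p_5/q_5 = 1079/84
q_4 = 71 ≤ 73 < 84 = q_5, so the answer is 912/71.

912/71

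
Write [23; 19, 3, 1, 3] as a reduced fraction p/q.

Using pₖ = aₖpₖ₋₁ + pₖ₋₂ and qₖ = aₖqₖ₋₁ + qₖ₋₂:
  k=0: a=23, p=23, q=1
  k=1: a=19, p=438, q=19
  k=2: a=3, p=1337, q=58
  k=3: a=1, p=1775, q=77
  k=4: a=3, p=6662, q=289

6662/289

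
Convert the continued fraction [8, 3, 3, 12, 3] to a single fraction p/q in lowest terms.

Fold from the inside: start with 3/1.
  12 + 1/3 = 37/3
  3 + 3/37 = 114/37
  3 + 37/114 = 379/114
  8 + 114/379 = 3146/379

3146/379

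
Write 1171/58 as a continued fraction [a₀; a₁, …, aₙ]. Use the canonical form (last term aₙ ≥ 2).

1171 = 20×58 + 11
58 = 5×11 + 3
11 = 3×3 + 2
3 = 1×2 + 1
2 = 2×1 + 0  (stop)
So 1171/58 = [20; 5, 3, 1, 2].

[20; 5, 3, 1, 2]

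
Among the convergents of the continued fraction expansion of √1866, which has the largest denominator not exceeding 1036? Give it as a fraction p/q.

√1866 = [43; 5, 14, 5, 86, …] (period length 4).
Convergents:
  p_0/q_0 = 43/1
  p_1/q_1 = 216/5
  p_2/q_2 = 3067/71
  p_3/q_3 = 15551/360
  p_4/q_4 = 1340453/31031
q_3 = 360 ≤ 1036 < 31031 = q_4, so the answer is 15551/360.

15551/360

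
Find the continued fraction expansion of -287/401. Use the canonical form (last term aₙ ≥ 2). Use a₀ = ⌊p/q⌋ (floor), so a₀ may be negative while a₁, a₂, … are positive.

-287 = -1·401 + 114
401 = 3·114 + 59
114 = 1·59 + 55
59 = 1·55 + 4
55 = 13·4 + 3
4 = 1·3 + 1
3 = 3·1 + 0  (stop)
So -287/401 = [-1; 3, 1, 1, 13, 1, 3].

[-1; 3, 1, 1, 13, 1, 3]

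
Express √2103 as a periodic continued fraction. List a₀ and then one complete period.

[45; 1, 6, 15, 6, 1, 90]

a₀ = ⌊√2103⌋ = 45.
With m₀=0, d₀=1 and mₖ₊₁ = dₖaₖ − mₖ, dₖ₊₁ = (n − mₖ₊₁²)/dₖ, aₖ₊₁ = ⌊(a₀+mₖ₊₁)/dₖ₊₁⌋:
  k=1: m=45, d=78, a=1
  k=2: m=33, d=13, a=6
  k=3: m=45, d=6, a=15
  k=4: m=45, d=13, a=6
  k=5: m=33, d=78, a=1
  k=6: m=45, d=1, a=90
d=1 and a=2a₀=90 at k=6, so the next step gives (m, d) = (45, 78) again — its k=1 value — and the period has length 6.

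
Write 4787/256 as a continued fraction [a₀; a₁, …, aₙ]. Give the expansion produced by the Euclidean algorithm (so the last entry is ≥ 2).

4787 = 18·256 + 179
256 = 1·179 + 77
179 = 2·77 + 25
77 = 3·25 + 2
25 = 12·2 + 1
2 = 2·1 + 0  (stop)
So 4787/256 = [18; 1, 2, 3, 12, 2].

[18; 1, 2, 3, 12, 2]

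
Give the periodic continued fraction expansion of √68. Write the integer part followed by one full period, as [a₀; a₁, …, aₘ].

[8; 4, 16]

a₀ = ⌊√68⌋ = 8.
With m₀=0, d₀=1 and mₖ₊₁ = dₖaₖ − mₖ, dₖ₊₁ = (n − mₖ₊₁²)/dₖ, aₖ₊₁ = ⌊(a₀+mₖ₊₁)/dₖ₊₁⌋:
  k=1: m=8, d=4, a=4
  k=2: m=8, d=1, a=16
d=1 and a=2a₀=16 at k=2, so the next step gives (m, d) = (8, 4) again — its k=1 value — and the period has length 2.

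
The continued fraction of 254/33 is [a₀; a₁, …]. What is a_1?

254 = 7·33 + 23   →  a_0 = 7
33 = 1·23 + 10   →  a_1 = 1

1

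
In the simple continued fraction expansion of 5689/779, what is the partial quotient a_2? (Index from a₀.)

3

5689 = 7·779 + 236   →  a_0 = 7
779 = 3·236 + 71   →  a_1 = 3
236 = 3·71 + 23   →  a_2 = 3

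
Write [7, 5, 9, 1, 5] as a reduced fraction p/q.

Fold from the inside: start with 5/1.
  1 + 1/5 = 6/5
  9 + 5/6 = 59/6
  5 + 6/59 = 301/59
  7 + 59/301 = 2166/301

2166/301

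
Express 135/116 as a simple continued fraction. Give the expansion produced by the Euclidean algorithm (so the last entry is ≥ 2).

[1; 6, 9, 2]

135 = 1·116 + 19
116 = 6·19 + 2
19 = 9·2 + 1
2 = 2·1 + 0  (stop)
So 135/116 = [1; 6, 9, 2].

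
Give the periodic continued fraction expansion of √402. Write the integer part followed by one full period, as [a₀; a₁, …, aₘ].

[20; 20, 40]

a₀ = ⌊√402⌋ = 20.
With m₀=0, d₀=1 and mₖ₊₁ = dₖaₖ − mₖ, dₖ₊₁ = (n − mₖ₊₁²)/dₖ, aₖ₊₁ = ⌊(a₀+mₖ₊₁)/dₖ₊₁⌋:
  k=1: m=20, d=2, a=20
  k=2: m=20, d=1, a=40
d=1 and a=2a₀=40 at k=2, so the next step gives (m, d) = (20, 2) again — its k=1 value — and the period has length 2.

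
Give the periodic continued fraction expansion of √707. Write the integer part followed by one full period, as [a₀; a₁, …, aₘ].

a₀ = ⌊√707⌋ = 26.
With m₀=0, d₀=1 and mₖ₊₁ = dₖaₖ − mₖ, dₖ₊₁ = (n − mₖ₊₁²)/dₖ, aₖ₊₁ = ⌊(a₀+mₖ₊₁)/dₖ₊₁⌋:
  k=1: m=26, d=31, a=1
  k=2: m=5, d=22, a=1
  k=3: m=17, d=19, a=2
  k=4: m=21, d=14, a=3
  k=5: m=21, d=19, a=2
  k=6: m=17, d=22, a=1
  k=7: m=5, d=31, a=1
  k=8: m=26, d=1, a=52
d=1 and a=2a₀=52 at k=8, so the next step gives (m, d) = (26, 31) again — its k=1 value — and the period has length 8.

[26; 1, 1, 2, 3, 2, 1, 1, 52]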